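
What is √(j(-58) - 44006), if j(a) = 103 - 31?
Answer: I*√43934 ≈ 209.6*I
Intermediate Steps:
j(a) = 72
√(j(-58) - 44006) = √(72 - 44006) = √(-43934) = I*√43934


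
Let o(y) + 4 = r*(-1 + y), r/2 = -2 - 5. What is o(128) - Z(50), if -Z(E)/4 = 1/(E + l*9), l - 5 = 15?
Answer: -204928/115 ≈ -1782.0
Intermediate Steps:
l = 20 (l = 5 + 15 = 20)
r = -14 (r = 2*(-2 - 5) = 2*(-7) = -14)
o(y) = 10 - 14*y (o(y) = -4 - 14*(-1 + y) = -4 + (14 - 14*y) = 10 - 14*y)
Z(E) = -4/(180 + E) (Z(E) = -4/(E + 20*9) = -4/(E + 180) = -4/(180 + E))
o(128) - Z(50) = (10 - 14*128) - (-4)/(180 + 50) = (10 - 1792) - (-4)/230 = -1782 - (-4)/230 = -1782 - 1*(-2/115) = -1782 + 2/115 = -204928/115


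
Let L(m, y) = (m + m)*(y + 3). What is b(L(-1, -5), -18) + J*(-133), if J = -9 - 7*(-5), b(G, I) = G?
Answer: -3454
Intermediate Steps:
L(m, y) = 2*m*(3 + y) (L(m, y) = (2*m)*(3 + y) = 2*m*(3 + y))
J = 26 (J = -9 + 35 = 26)
b(L(-1, -5), -18) + J*(-133) = 2*(-1)*(3 - 5) + 26*(-133) = 2*(-1)*(-2) - 3458 = 4 - 3458 = -3454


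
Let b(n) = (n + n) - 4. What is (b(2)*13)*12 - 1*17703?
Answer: -17703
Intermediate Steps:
b(n) = -4 + 2*n (b(n) = 2*n - 4 = -4 + 2*n)
(b(2)*13)*12 - 1*17703 = ((-4 + 2*2)*13)*12 - 1*17703 = ((-4 + 4)*13)*12 - 17703 = (0*13)*12 - 17703 = 0*12 - 17703 = 0 - 17703 = -17703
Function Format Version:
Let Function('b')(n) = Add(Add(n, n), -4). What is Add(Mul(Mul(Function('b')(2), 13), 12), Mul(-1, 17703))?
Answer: -17703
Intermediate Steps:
Function('b')(n) = Add(-4, Mul(2, n)) (Function('b')(n) = Add(Mul(2, n), -4) = Add(-4, Mul(2, n)))
Add(Mul(Mul(Function('b')(2), 13), 12), Mul(-1, 17703)) = Add(Mul(Mul(Add(-4, Mul(2, 2)), 13), 12), Mul(-1, 17703)) = Add(Mul(Mul(Add(-4, 4), 13), 12), -17703) = Add(Mul(Mul(0, 13), 12), -17703) = Add(Mul(0, 12), -17703) = Add(0, -17703) = -17703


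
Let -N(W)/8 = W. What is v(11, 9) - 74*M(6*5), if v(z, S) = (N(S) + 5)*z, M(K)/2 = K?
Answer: -5177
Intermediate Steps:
M(K) = 2*K
N(W) = -8*W
v(z, S) = z*(5 - 8*S) (v(z, S) = (-8*S + 5)*z = (5 - 8*S)*z = z*(5 - 8*S))
v(11, 9) - 74*M(6*5) = 11*(5 - 8*9) - 148*6*5 = 11*(5 - 72) - 148*30 = 11*(-67) - 74*60 = -737 - 4440 = -5177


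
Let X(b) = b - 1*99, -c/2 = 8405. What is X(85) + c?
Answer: -16824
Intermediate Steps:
c = -16810 (c = -2*8405 = -16810)
X(b) = -99 + b (X(b) = b - 99 = -99 + b)
X(85) + c = (-99 + 85) - 16810 = -14 - 16810 = -16824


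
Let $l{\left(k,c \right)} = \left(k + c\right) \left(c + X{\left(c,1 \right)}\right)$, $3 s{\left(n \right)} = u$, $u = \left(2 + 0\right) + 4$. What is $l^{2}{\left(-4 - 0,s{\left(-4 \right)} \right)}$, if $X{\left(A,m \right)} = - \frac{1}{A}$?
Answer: $9$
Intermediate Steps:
$u = 6$ ($u = 2 + 4 = 6$)
$s{\left(n \right)} = 2$ ($s{\left(n \right)} = \frac{1}{3} \cdot 6 = 2$)
$l{\left(k,c \right)} = \left(c + k\right) \left(c - \frac{1}{c}\right)$ ($l{\left(k,c \right)} = \left(k + c\right) \left(c - \frac{1}{c}\right) = \left(c + k\right) \left(c - \frac{1}{c}\right)$)
$l^{2}{\left(-4 - 0,s{\left(-4 \right)} \right)} = \left(-1 + 2^{2} + 2 \left(-4 - 0\right) - \frac{-4 - 0}{2}\right)^{2} = \left(-1 + 4 + 2 \left(-4 + 0\right) - \left(-4 + 0\right) \frac{1}{2}\right)^{2} = \left(-1 + 4 + 2 \left(-4\right) - \left(-4\right) \frac{1}{2}\right)^{2} = \left(-1 + 4 - 8 + 2\right)^{2} = \left(-3\right)^{2} = 9$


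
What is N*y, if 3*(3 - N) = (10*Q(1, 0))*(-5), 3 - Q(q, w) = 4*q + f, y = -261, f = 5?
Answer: 25317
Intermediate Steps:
Q(q, w) = -2 - 4*q (Q(q, w) = 3 - (4*q + 5) = 3 - (5 + 4*q) = 3 + (-5 - 4*q) = -2 - 4*q)
N = -97 (N = 3 - 10*(-2 - 4*1)*(-5)/3 = 3 - 10*(-2 - 4)*(-5)/3 = 3 - 10*(-6)*(-5)/3 = 3 - (-20)*(-5) = 3 - ⅓*300 = 3 - 100 = -97)
N*y = -97*(-261) = 25317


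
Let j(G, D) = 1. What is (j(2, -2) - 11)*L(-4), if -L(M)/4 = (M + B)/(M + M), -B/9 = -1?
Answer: -25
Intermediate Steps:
B = 9 (B = -9*(-1) = 9)
L(M) = -2*(9 + M)/M (L(M) = -4*(M + 9)/(M + M) = -4*(9 + M)/(2*M) = -4*(9 + M)*1/(2*M) = -2*(9 + M)/M)
(j(2, -2) - 11)*L(-4) = (1 - 11)*(-2 - 18/(-4)) = -10*(-2 - 18*(-1/4)) = -10*(-2 + 9/2) = -10*5/2 = -25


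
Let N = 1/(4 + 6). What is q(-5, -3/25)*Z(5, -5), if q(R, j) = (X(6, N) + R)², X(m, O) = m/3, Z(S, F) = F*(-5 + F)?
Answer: 450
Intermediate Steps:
N = ⅒ (N = 1/10 = ⅒ ≈ 0.10000)
X(m, O) = m/3 (X(m, O) = m*(⅓) = m/3)
q(R, j) = (2 + R)² (q(R, j) = ((⅓)*6 + R)² = (2 + R)²)
q(-5, -3/25)*Z(5, -5) = (2 - 5)²*(-5*(-5 - 5)) = (-3)²*(-5*(-10)) = 9*50 = 450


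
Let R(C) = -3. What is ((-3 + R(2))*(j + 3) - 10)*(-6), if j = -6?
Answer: -48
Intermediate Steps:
((-3 + R(2))*(j + 3) - 10)*(-6) = ((-3 - 3)*(-6 + 3) - 10)*(-6) = (-6*(-3) - 10)*(-6) = (18 - 10)*(-6) = 8*(-6) = -48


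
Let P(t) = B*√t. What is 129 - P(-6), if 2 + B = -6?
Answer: 129 + 8*I*√6 ≈ 129.0 + 19.596*I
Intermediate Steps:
B = -8 (B = -2 - 6 = -8)
P(t) = -8*√t
129 - P(-6) = 129 - (-8)*√(-6) = 129 - (-8)*I*√6 = 129 + 8*I*√6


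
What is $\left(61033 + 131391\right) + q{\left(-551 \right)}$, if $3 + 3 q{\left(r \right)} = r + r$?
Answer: $\frac{576167}{3} \approx 1.9206 \cdot 10^{5}$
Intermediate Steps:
$q{\left(r \right)} = -1 + \frac{2 r}{3}$ ($q{\left(r \right)} = -1 + \frac{r + r}{3} = -1 + \frac{2 r}{3}$)
$\left(61033 + 131391\right) + q{\left(-551 \right)} = \left(61033 + 131391\right) + \left(-1 + \frac{2}{3} \left(-551\right)\right) = 192424 - \frac{1105}{3} = \frac{576167}{3}$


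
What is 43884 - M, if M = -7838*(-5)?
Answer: 4694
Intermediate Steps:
M = 39190
43884 - M = 43884 - 1*39190 = 43884 - 39190 = 4694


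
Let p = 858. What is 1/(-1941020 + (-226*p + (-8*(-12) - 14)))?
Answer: -1/2134846 ≈ -4.6842e-7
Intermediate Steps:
1/(-1941020 + (-226*p + (-8*(-12) - 14))) = 1/(-1941020 + (-226*858 + (-8*(-12) - 14))) = 1/(-1941020 + (-193908 + (96 - 14))) = 1/(-1941020 + (-193908 + 82)) = 1/(-1941020 - 193826) = 1/(-2134846) = -1/2134846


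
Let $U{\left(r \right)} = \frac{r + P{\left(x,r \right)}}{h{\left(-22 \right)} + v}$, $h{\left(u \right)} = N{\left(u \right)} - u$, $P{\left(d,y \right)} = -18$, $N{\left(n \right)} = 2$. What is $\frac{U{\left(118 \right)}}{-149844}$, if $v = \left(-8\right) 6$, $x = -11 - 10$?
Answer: $\frac{25}{899064} \approx 2.7807 \cdot 10^{-5}$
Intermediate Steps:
$x = -21$ ($x = -11 - 10 = -21$)
$v = -48$
$h{\left(u \right)} = 2 - u$
$U{\left(r \right)} = \frac{3}{4} - \frac{r}{24}$ ($U{\left(r \right)} = \frac{r - 18}{\left(2 - -22\right) - 48} = \frac{-18 + r}{\left(2 + 22\right) - 48} = \frac{-18 + r}{24 - 48} = \frac{-18 + r}{-24} = \left(-18 + r\right) \left(- \frac{1}{24}\right) = \frac{3}{4} - \frac{r}{24}$)
$\frac{U{\left(118 \right)}}{-149844} = \frac{\frac{3}{4} - \frac{59}{12}}{-149844} = \left(\frac{3}{4} - \frac{59}{12}\right) \left(- \frac{1}{149844}\right) = \left(- \frac{25}{6}\right) \left(- \frac{1}{149844}\right) = \frac{25}{899064}$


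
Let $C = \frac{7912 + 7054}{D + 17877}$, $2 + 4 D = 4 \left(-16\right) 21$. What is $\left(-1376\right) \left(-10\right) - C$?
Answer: $\frac{482684628}{35081} \approx 13759.0$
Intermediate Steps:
$D = - \frac{673}{2}$ ($D = - \frac{1}{2} + \frac{4 \left(-16\right) 21}{4} = - \frac{1}{2} + \frac{\left(-64\right) 21}{4} = - \frac{1}{2} + \frac{1}{4} \left(-1344\right) = - \frac{1}{2} - 336 = - \frac{673}{2} \approx -336.5$)
$C = \frac{29932}{35081}$ ($C = \frac{7912 + 7054}{- \frac{673}{2} + 17877} = \frac{14966}{\frac{35081}{2}} = 14966 \cdot \frac{2}{35081} = \frac{29932}{35081} \approx 0.85323$)
$\left(-1376\right) \left(-10\right) - C = \left(-1376\right) \left(-10\right) - \frac{29932}{35081} = 13760 - \frac{29932}{35081} = \frac{482684628}{35081}$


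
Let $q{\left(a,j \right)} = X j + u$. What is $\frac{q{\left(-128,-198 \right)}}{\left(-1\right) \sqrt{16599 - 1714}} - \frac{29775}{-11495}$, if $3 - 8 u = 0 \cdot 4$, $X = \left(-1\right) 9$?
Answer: $\frac{5955}{2299} - \frac{14259 \sqrt{14885}}{119080} \approx -12.019$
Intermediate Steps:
$X = -9$
$u = \frac{3}{8}$ ($u = \frac{3}{8} - \frac{0 \cdot 4}{8} = \frac{3}{8} - 0 = \frac{3}{8} + 0 = \frac{3}{8} \approx 0.375$)
$q{\left(a,j \right)} = \frac{3}{8} - 9 j$ ($q{\left(a,j \right)} = - 9 j + \frac{3}{8} = \frac{3}{8} - 9 j$)
$\frac{q{\left(-128,-198 \right)}}{\left(-1\right) \sqrt{16599 - 1714}} - \frac{29775}{-11495} = \frac{\frac{3}{8} - -1782}{\left(-1\right) \sqrt{16599 - 1714}} - \frac{29775}{-11495} = \frac{\frac{3}{8} + 1782}{\left(-1\right) \sqrt{14885}} - - \frac{5955}{2299} = \frac{14259 \left(- \frac{\sqrt{14885}}{14885}\right)}{8} + \frac{5955}{2299} = - \frac{14259 \sqrt{14885}}{119080} + \frac{5955}{2299} = \frac{5955}{2299} - \frac{14259 \sqrt{14885}}{119080}$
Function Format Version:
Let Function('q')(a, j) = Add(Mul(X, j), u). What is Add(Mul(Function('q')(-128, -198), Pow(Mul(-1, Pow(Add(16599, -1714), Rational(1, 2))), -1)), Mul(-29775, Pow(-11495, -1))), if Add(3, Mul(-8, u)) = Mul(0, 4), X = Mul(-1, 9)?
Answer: Add(Rational(5955, 2299), Mul(Rational(-14259, 119080), Pow(14885, Rational(1, 2)))) ≈ -12.019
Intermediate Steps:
X = -9
u = Rational(3, 8) (u = Add(Rational(3, 8), Mul(Rational(-1, 8), Mul(0, 4))) = Add(Rational(3, 8), Mul(Rational(-1, 8), 0)) = Add(Rational(3, 8), 0) = Rational(3, 8) ≈ 0.37500)
Function('q')(a, j) = Add(Rational(3, 8), Mul(-9, j)) (Function('q')(a, j) = Add(Mul(-9, j), Rational(3, 8)) = Add(Rational(3, 8), Mul(-9, j)))
Add(Mul(Function('q')(-128, -198), Pow(Mul(-1, Pow(Add(16599, -1714), Rational(1, 2))), -1)), Mul(-29775, Pow(-11495, -1))) = Add(Mul(Add(Rational(3, 8), Mul(-9, -198)), Pow(Mul(-1, Pow(Add(16599, -1714), Rational(1, 2))), -1)), Mul(-29775, Pow(-11495, -1))) = Add(Mul(Add(Rational(3, 8), 1782), Pow(Mul(-1, Pow(14885, Rational(1, 2))), -1)), Mul(-29775, Rational(-1, 11495))) = Add(Mul(Rational(14259, 8), Mul(Rational(-1, 14885), Pow(14885, Rational(1, 2)))), Rational(5955, 2299)) = Add(Mul(Rational(-14259, 119080), Pow(14885, Rational(1, 2))), Rational(5955, 2299)) = Add(Rational(5955, 2299), Mul(Rational(-14259, 119080), Pow(14885, Rational(1, 2))))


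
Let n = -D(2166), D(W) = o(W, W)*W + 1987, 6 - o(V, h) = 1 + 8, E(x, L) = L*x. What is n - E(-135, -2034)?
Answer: -270079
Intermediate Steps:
o(V, h) = -3 (o(V, h) = 6 - (1 + 8) = 6 - 1*9 = 6 - 9 = -3)
D(W) = 1987 - 3*W (D(W) = -3*W + 1987 = 1987 - 3*W)
n = 4511 (n = -(1987 - 3*2166) = -(1987 - 6498) = -1*(-4511) = 4511)
n - E(-135, -2034) = 4511 - (-2034)*(-135) = 4511 - 1*274590 = 4511 - 274590 = -270079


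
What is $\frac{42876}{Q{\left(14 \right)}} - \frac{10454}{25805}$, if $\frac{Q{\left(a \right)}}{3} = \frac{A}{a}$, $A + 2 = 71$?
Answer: $\frac{1720849838}{593515} \approx 2899.4$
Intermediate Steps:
$A = 69$ ($A = -2 + 71 = 69$)
$Q{\left(a \right)} = \frac{207}{a}$ ($Q{\left(a \right)} = 3 \frac{69}{a} = \frac{207}{a}$)
$\frac{42876}{Q{\left(14 \right)}} - \frac{10454}{25805} = \frac{42876}{207 \cdot \frac{1}{14}} - \frac{10454}{25805} = \frac{42876}{\frac{207}{14}} - \frac{10454}{25805} = 42876 \cdot \frac{14}{207} - \frac{10454}{25805} = \frac{66696}{23} - \frac{10454}{25805} = \frac{1720849838}{593515}$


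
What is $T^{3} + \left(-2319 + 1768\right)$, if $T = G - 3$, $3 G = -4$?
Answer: $- \frac{17074}{27} \approx -632.37$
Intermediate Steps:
$G = - \frac{4}{3}$ ($G = \frac{1}{3} \left(-4\right) = - \frac{4}{3} \approx -1.3333$)
$T = - \frac{13}{3}$ ($T = - \frac{4}{3} - 3 = - \frac{13}{3} \approx -4.3333$)
$T^{3} + \left(-2319 + 1768\right) = \left(- \frac{13}{3}\right)^{3} + \left(-2319 + 1768\right) = - \frac{2197}{27} - 551 = - \frac{17074}{27}$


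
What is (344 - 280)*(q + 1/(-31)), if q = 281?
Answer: 557440/31 ≈ 17982.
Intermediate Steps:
(344 - 280)*(q + 1/(-31)) = (344 - 280)*(281 + 1/(-31)) = 64*(281 - 1/31) = 64*(8710/31) = 557440/31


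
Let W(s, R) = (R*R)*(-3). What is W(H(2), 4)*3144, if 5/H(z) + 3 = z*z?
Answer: -150912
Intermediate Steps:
H(z) = 5/(-3 + z**2) (H(z) = 5/(-3 + z*z) = 5/(-3 + z**2))
W(s, R) = -3*R**2 (W(s, R) = R**2*(-3) = -3*R**2)
W(H(2), 4)*3144 = -3*4**2*3144 = -3*16*3144 = -48*3144 = -150912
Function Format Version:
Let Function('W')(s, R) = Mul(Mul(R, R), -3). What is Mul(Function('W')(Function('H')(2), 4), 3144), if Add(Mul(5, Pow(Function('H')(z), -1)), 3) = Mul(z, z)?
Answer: -150912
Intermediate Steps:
Function('H')(z) = Mul(5, Pow(Add(-3, Pow(z, 2)), -1)) (Function('H')(z) = Mul(5, Pow(Add(-3, Mul(z, z)), -1)) = Mul(5, Pow(Add(-3, Pow(z, 2)), -1)))
Function('W')(s, R) = Mul(-3, Pow(R, 2)) (Function('W')(s, R) = Mul(Pow(R, 2), -3) = Mul(-3, Pow(R, 2)))
Mul(Function('W')(Function('H')(2), 4), 3144) = Mul(Mul(-3, Pow(4, 2)), 3144) = Mul(Mul(-3, 16), 3144) = Mul(-48, 3144) = -150912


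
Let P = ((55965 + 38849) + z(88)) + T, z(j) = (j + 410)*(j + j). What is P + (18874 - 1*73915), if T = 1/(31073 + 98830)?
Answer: 16552370164/129903 ≈ 1.2742e+5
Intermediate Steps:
T = 1/129903 ≈ 7.6981e-6
z(j) = 2*j*(410 + j) (z(j) = (410 + j)*(2*j) = 2*j*(410 + j))
P = 23702361187/129903 (P = ((55965 + 38849) + 2*88*(410 + 88)) + 1/129903 = (94814 + 2*88*498) + 1/129903 = (94814 + 87648) + 1/129903 = 182462 + 1/129903 = 23702361187/129903 ≈ 1.8246e+5)
P + (18874 - 1*73915) = 23702361187/129903 + (18874 - 1*73915) = 23702361187/129903 + (18874 - 73915) = 23702361187/129903 - 55041 = 16552370164/129903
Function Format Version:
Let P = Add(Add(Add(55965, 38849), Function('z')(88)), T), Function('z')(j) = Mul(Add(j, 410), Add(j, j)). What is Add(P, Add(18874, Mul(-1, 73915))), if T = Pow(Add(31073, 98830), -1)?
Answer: Rational(16552370164, 129903) ≈ 1.2742e+5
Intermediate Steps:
T = Rational(1, 129903) (T = Pow(129903, -1) = Rational(1, 129903) ≈ 7.6981e-6)
Function('z')(j) = Mul(2, j, Add(410, j)) (Function('z')(j) = Mul(Add(410, j), Mul(2, j)) = Mul(2, j, Add(410, j)))
P = Rational(23702361187, 129903) (P = Add(Add(Add(55965, 38849), Mul(2, 88, Add(410, 88))), Rational(1, 129903)) = Add(Add(94814, Mul(2, 88, 498)), Rational(1, 129903)) = Add(Add(94814, 87648), Rational(1, 129903)) = Add(182462, Rational(1, 129903)) = Rational(23702361187, 129903) ≈ 1.8246e+5)
Add(P, Add(18874, Mul(-1, 73915))) = Add(Rational(23702361187, 129903), Add(18874, Mul(-1, 73915))) = Add(Rational(23702361187, 129903), Add(18874, -73915)) = Add(Rational(23702361187, 129903), -55041) = Rational(16552370164, 129903)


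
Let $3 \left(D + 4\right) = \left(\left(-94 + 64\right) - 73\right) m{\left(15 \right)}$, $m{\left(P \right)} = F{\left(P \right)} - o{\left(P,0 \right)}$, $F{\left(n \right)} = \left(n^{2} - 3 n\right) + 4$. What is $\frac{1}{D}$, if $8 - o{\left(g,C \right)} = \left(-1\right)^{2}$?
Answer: $- \frac{1}{6081} \approx -0.00016445$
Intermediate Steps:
$o{\left(g,C \right)} = 7$ ($o{\left(g,C \right)} = 8 - \left(-1\right)^{2} = 8 - 1 = 7$)
$F{\left(n \right)} = 4 + n^{2} - 3 n$
$m{\left(P \right)} = -3 + P^{2} - 3 P$ ($m{\left(P \right)} = \left(4 + P^{2} - 3 P\right) - 7 = -3 + P^{2} - 3 P$)
$D = -6081$ ($D = -4 + \frac{\left(\left(-94 + 64\right) - 73\right) \left(-3 + 15^{2} - 45\right)}{3} = -4 + \frac{\left(-30 - 73\right) \left(-3 + 225 - 45\right)}{3} = -4 + \frac{\left(-103\right) 177}{3} = -4 + \frac{1}{3} \left(-18231\right) = -4 - 6077 = -6081$)
$\frac{1}{D} = \frac{1}{-6081} = - \frac{1}{6081}$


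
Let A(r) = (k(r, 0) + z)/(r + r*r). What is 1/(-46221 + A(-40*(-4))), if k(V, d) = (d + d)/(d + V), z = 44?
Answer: -6440/297663229 ≈ -2.1635e-5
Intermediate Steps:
k(V, d) = 2*d/(V + d) (k(V, d) = (2*d)/(V + d) = 2*d/(V + d))
A(r) = 44/(r + r**2) (A(r) = (2*0/(r + 0) + 44)/(r + r*r) = (2*0/r + 44)/(r + r**2) = (0 + 44)/(r + r**2) = 44/(r + r**2))
1/(-46221 + A(-40*(-4))) = 1/(-46221 + 44/(((-40*(-4)))*(1 - 40*(-4)))) = 1/(-46221 + 44/(160*(1 + 160))) = 1/(-46221 + 44*(1/160)/161) = 1/(-46221 + 44*(1/160)*(1/161)) = 1/(-46221 + 11/6440) = 1/(-297663229/6440) = -6440/297663229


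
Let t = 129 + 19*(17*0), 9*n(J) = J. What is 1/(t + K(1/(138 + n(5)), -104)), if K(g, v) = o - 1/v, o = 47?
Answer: 104/18305 ≈ 0.0056815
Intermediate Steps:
n(J) = J/9
K(g, v) = 47 - 1/v
t = 129 (t = 129 + 19*0 = 129 + 0 = 129)
1/(t + K(1/(138 + n(5)), -104)) = 1/(129 + (47 - 1/(-104))) = 1/(129 + (47 - 1*(-1/104))) = 1/(129 + (47 + 1/104)) = 1/(129 + 4889/104) = 1/(18305/104) = 104/18305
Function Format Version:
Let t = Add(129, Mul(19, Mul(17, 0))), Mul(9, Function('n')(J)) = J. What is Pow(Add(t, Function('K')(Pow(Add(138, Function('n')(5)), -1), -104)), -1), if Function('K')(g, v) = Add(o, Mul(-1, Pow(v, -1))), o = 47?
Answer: Rational(104, 18305) ≈ 0.0056815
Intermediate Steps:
Function('n')(J) = Mul(Rational(1, 9), J)
Function('K')(g, v) = Add(47, Mul(-1, Pow(v, -1)))
t = 129 (t = Add(129, Mul(19, 0)) = Add(129, 0) = 129)
Pow(Add(t, Function('K')(Pow(Add(138, Function('n')(5)), -1), -104)), -1) = Pow(Add(129, Add(47, Mul(-1, Pow(-104, -1)))), -1) = Pow(Add(129, Add(47, Mul(-1, Rational(-1, 104)))), -1) = Pow(Add(129, Add(47, Rational(1, 104))), -1) = Pow(Add(129, Rational(4889, 104)), -1) = Pow(Rational(18305, 104), -1) = Rational(104, 18305)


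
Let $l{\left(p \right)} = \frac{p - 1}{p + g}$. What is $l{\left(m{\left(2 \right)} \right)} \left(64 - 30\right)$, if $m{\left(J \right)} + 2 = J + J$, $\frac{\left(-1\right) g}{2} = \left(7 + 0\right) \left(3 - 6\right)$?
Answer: $\frac{17}{22} \approx 0.77273$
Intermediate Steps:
$g = 42$ ($g = - 2 \left(7 + 0\right) \left(3 - 6\right) = - 2 \cdot 7 \left(-3\right) = \left(-2\right) \left(-21\right) = 42$)
$m{\left(J \right)} = -2 + 2 J$ ($m{\left(J \right)} = -2 + \left(J + J\right) = -2 + 2 J$)
$l{\left(p \right)} = \frac{-1 + p}{42 + p}$ ($l{\left(p \right)} = \frac{p - 1}{p + 42} = \frac{-1 + p}{42 + p}$)
$l{\left(m{\left(2 \right)} \right)} \left(64 - 30\right) = \frac{-1 + \left(-2 + 2 \cdot 2\right)}{42 + \left(-2 + 2 \cdot 2\right)} \left(64 - 30\right) = \frac{-1 + \left(-2 + 4\right)}{42 + \left(-2 + 4\right)} 34 = \frac{-1 + 2}{42 + 2} \cdot 34 = \frac{1}{44} \cdot 1 \cdot 34 = \frac{1}{44} \cdot 34 = \frac{17}{22}$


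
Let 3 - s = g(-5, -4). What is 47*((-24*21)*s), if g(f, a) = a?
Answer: -165816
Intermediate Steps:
s = 7 (s = 3 - 1*(-4) = 3 + 4 = 7)
47*((-24*21)*s) = 47*(-24*21*7) = 47*(-504*7) = 47*(-3528) = -165816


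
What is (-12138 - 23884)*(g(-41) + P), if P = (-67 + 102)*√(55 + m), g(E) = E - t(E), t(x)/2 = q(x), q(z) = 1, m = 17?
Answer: 1548946 - 7564620*√2 ≈ -9.1490e+6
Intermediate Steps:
t(x) = 2 (t(x) = 2*1 = 2)
g(E) = -2 + E (g(E) = E - 1*2 = E - 2 = -2 + E)
P = 210*√2 (P = (-67 + 102)*√(55 + 17) = 35*√72 = 35*(6*√2) = 210*√2 ≈ 296.98)
(-12138 - 23884)*(g(-41) + P) = (-12138 - 23884)*((-2 - 41) + 210*√2) = -36022*(-43 + 210*√2) = 1548946 - 7564620*√2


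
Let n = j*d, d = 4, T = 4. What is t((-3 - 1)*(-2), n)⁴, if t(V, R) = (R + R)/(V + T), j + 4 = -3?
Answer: 38416/81 ≈ 474.27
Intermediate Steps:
j = -7 (j = -4 - 3 = -7)
n = -28 (n = -7*4 = -28)
t(V, R) = 2*R/(4 + V) (t(V, R) = (R + R)/(V + 4) = (2*R)/(4 + V) = 2*R/(4 + V))
t((-3 - 1)*(-2), n)⁴ = (2*(-28)/(4 + (-3 - 1)*(-2)))⁴ = (2*(-28)/(4 - 4*(-2)))⁴ = (2*(-28)/(4 + 8))⁴ = (2*(-28)/12)⁴ = (2*(-28)*(1/12))⁴ = (-14/3)⁴ = 38416/81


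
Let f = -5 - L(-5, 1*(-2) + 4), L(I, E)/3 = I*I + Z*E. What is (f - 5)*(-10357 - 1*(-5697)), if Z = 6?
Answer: 563860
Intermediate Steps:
L(I, E) = 3*I**2 + 18*E (L(I, E) = 3*(I*I + 6*E) = 3*(I**2 + 6*E) = 3*I**2 + 18*E)
f = -116 (f = -5 - (3*(-5)**2 + 18*(1*(-2) + 4)) = -5 - (3*25 + 18*(-2 + 4)) = -5 - (75 + 18*2) = -5 - (75 + 36) = -5 - 1*111 = -5 - 111 = -116)
(f - 5)*(-10357 - 1*(-5697)) = (-116 - 5)*(-10357 - 1*(-5697)) = -121*(-10357 + 5697) = -121*(-4660) = 563860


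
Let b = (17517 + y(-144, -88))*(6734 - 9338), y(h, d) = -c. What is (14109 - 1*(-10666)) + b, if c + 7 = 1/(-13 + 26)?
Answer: -592897769/13 ≈ -4.5608e+7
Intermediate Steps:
c = -90/13 (c = -7 + 1/(-13 + 26) = -7 + 1/13 = -90/13 ≈ -6.9231)
y(h, d) = 90/13 (y(h, d) = -1*(-90/13) = 90/13)
b = -593219844/13 (b = (17517 + 90/13)*(6734 - 9338) = (227811/13)*(-2604) = -593219844/13 ≈ -4.5632e+7)
(14109 - 1*(-10666)) + b = (14109 - 1*(-10666)) - 593219844/13 = (14109 + 10666) - 593219844/13 = 24775 - 593219844/13 = -592897769/13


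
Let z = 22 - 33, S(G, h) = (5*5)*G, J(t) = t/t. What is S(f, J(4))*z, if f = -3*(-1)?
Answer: -825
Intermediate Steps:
f = 3
J(t) = 1
S(G, h) = 25*G
z = -11
S(f, J(4))*z = (25*3)*(-11) = 75*(-11) = -825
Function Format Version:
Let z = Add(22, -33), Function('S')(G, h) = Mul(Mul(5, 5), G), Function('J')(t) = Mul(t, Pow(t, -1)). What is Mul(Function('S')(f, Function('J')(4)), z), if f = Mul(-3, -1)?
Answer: -825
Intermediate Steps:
f = 3
Function('J')(t) = 1
Function('S')(G, h) = Mul(25, G)
z = -11
Mul(Function('S')(f, Function('J')(4)), z) = Mul(Mul(25, 3), -11) = Mul(75, -11) = -825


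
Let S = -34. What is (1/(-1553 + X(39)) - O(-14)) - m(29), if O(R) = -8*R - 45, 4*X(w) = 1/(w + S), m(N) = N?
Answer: -2981684/31059 ≈ -96.001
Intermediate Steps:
X(w) = 1/(4*(-34 + w)) (X(w) = 1/(4*(w - 34)) = 1/(4*(-34 + w)))
O(R) = -45 - 8*R
(1/(-1553 + X(39)) - O(-14)) - m(29) = (1/(-1553 + 1/(4*(-34 + 39))) - (-45 - 8*(-14))) - 1*29 = (1/(-1553 + (1/4)/5) - (-45 + 112)) - 29 = (1/(-1553 + (1/4)*(1/5)) - 1*67) - 29 = (1/(-1553 + 1/20) - 67) - 29 = (1/(-31059/20) - 67) - 29 = (-20/31059 - 67) - 29 = -2080973/31059 - 29 = -2981684/31059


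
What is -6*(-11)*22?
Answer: 1452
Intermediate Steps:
-6*(-11)*22 = 66*22 = 1452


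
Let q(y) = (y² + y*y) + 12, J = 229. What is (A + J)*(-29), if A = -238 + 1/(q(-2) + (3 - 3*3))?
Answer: 3625/14 ≈ 258.93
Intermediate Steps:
q(y) = 12 + 2*y² (q(y) = (y² + y²) + 12 = 2*y² + 12 = 12 + 2*y²)
A = -3331/14 (A = -238 + 1/((12 + 2*(-2)²) + (3 - 3*3)) = -238 + 1/((12 + 2*4) + (3 - 9)) = -238 + 1/((12 + 8) - 6) = -238 + 1/(20 - 6) = -238 + 1/14 = -3331/14 ≈ -237.93)
(A + J)*(-29) = (-3331/14 + 229)*(-29) = -125/14*(-29) = 3625/14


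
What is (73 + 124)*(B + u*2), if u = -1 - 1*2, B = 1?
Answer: -985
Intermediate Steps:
u = -3 (u = -1 - 2 = -3)
(73 + 124)*(B + u*2) = (73 + 124)*(1 - 3*2) = 197*(1 - 6) = 197*(-5) = -985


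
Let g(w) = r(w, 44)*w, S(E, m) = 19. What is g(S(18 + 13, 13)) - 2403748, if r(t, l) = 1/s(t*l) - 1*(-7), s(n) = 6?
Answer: -14421671/6 ≈ -2.4036e+6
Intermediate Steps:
r(t, l) = 43/6 (r(t, l) = 1/6 - 1*(-7) = ⅙ + 7 = 43/6)
g(w) = 43*w/6
g(S(18 + 13, 13)) - 2403748 = (43/6)*19 - 2403748 = 817/6 - 2403748 = -14421671/6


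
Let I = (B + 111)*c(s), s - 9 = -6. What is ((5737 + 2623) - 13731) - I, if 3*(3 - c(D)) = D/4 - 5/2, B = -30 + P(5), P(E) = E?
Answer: -34075/6 ≈ -5679.2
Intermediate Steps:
s = 3 (s = 9 - 6 = 3)
B = -25 (B = -30 + 5 = -25)
c(D) = 23/6 - D/12 (c(D) = 3 - (D/4 - 5/2)/3 = 3 - (-5/2 + D/4)/3 = 3 + (⅚ - D/12) = 23/6 - D/12)
I = 1849/6 (I = (-25 + 111)*(23/6 - 1/12*3) = 86*(23/6 - ¼) = 86*(43/12) = 1849/6 ≈ 308.17)
((5737 + 2623) - 13731) - I = ((5737 + 2623) - 13731) - 1*1849/6 = (8360 - 13731) - 1849/6 = -5371 - 1849/6 = -34075/6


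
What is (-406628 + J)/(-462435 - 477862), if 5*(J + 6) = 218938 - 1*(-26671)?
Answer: 1787561/4701485 ≈ 0.38021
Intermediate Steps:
J = 245579/5 (J = -6 + (218938 - 1*(-26671))/5 = -6 + (218938 + 26671)/5 = -6 + (⅕)*245609 = -6 + 245609/5 = 245579/5 ≈ 49116.)
(-406628 + J)/(-462435 - 477862) = (-406628 + 245579/5)/(-462435 - 477862) = -1787561/5/(-940297) = -1787561/5*(-1/940297) = 1787561/4701485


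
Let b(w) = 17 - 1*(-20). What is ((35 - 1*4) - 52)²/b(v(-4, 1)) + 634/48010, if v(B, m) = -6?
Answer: 10597934/888185 ≈ 11.932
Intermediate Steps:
b(w) = 37 (b(w) = 17 + 20 = 37)
((35 - 1*4) - 52)²/b(v(-4, 1)) + 634/48010 = ((35 - 1*4) - 52)²/37 + 634/48010 = ((35 - 4) - 52)²*(1/37) + 634*(1/48010) = (31 - 52)²*(1/37) + 317/24005 = (-21)²*(1/37) + 317/24005 = 441*(1/37) + 317/24005 = 441/37 + 317/24005 = 10597934/888185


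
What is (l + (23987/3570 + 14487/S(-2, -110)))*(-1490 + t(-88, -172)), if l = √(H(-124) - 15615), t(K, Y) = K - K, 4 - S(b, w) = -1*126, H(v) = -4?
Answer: -48062930/273 - 1490*I*√15619 ≈ -1.7605e+5 - 1.8621e+5*I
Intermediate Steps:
S(b, w) = 130 (S(b, w) = 4 - (-1)*126 = 4 - 1*(-126) = 4 + 126 = 130)
t(K, Y) = 0
l = I*√15619 (l = √(-4 - 15615) = √(-15619) = I*√15619 ≈ 124.98*I)
(l + (23987/3570 + 14487/S(-2, -110)))*(-1490 + t(-88, -172)) = (I*√15619 + (23987/3570 + 14487/130))*(-1490 + 0) = (I*√15619 + (23987*(1/3570) + 14487*(1/130)))*(-1490) = (I*√15619 + (1411/210 + 14487/130))*(-1490) = (I*√15619 + 32257/273)*(-1490) = (32257/273 + I*√15619)*(-1490) = -48062930/273 - 1490*I*√15619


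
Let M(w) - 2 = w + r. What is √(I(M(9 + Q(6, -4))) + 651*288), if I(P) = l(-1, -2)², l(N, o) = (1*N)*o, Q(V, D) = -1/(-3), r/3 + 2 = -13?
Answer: 2*√46873 ≈ 433.00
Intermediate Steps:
r = -45 (r = -6 + 3*(-13) = -6 - 39 = -45)
Q(V, D) = ⅓ (Q(V, D) = -1*(-⅓) = ⅓)
l(N, o) = N*o
M(w) = -43 + w (M(w) = 2 + (w - 45) = 2 + (-45 + w) = -43 + w)
I(P) = 4 (I(P) = (-1*(-2))² = 2² = 4)
√(I(M(9 + Q(6, -4))) + 651*288) = √(4 + 651*288) = √(4 + 187488) = √187492 = 2*√46873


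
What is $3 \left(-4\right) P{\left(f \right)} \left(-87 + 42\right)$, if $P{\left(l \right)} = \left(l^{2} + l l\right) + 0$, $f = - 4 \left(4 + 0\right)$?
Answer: $276480$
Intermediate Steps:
$f = -16$ ($f = \left(-4\right) 4 = -16$)
$P{\left(l \right)} = 2 l^{2}$ ($P{\left(l \right)} = \left(l^{2} + l^{2}\right) + 0 = 2 l^{2} + 0 = 2 l^{2}$)
$3 \left(-4\right) P{\left(f \right)} \left(-87 + 42\right) = 3 \left(-4\right) 2 \left(-16\right)^{2} \left(-87 + 42\right) = - 12 \cdot 2 \cdot 256 \left(-45\right) = \left(-12\right) 512 \left(-45\right) = \left(-6144\right) \left(-45\right) = 276480$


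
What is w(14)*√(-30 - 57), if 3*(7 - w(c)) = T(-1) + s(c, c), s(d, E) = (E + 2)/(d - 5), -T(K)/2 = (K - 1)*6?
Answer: -43*I*√87/27 ≈ -14.855*I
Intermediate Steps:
T(K) = 12 - 12*K (T(K) = -2*(K - 1)*6 = -2*(-1 + K)*6 = -2*(-6 + 6*K) = 12 - 12*K)
s(d, E) = (2 + E)/(-5 + d)
w(c) = -1 - (2 + c)/(3*(-5 + c)) (w(c) = 7 - ((12 - 12*(-1)) + (2 + c)/(-5 + c))/3 = 7 - ((12 + 12) + (2 + c)/(-5 + c))/3 = 7 - (24 + (2 + c)/(-5 + c))/3 = 7 + (-8 - (2 + c)/(3*(-5 + c))) = -1 - (2 + c)/(3*(-5 + c)))
w(14)*√(-30 - 57) = ((13 - 4*14)/(3*(-5 + 14)))*√(-30 - 57) = ((⅓)*(13 - 56)/9)*√(-87) = ((⅓)*(⅑)*(-43))*(I*√87) = -43*I*√87/27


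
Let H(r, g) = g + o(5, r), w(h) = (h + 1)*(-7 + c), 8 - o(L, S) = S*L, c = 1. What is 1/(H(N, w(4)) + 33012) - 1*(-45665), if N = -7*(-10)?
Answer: 1490505601/32640 ≈ 45665.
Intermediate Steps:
N = 70
o(L, S) = 8 - L*S (o(L, S) = 8 - S*L = 8 - L*S)
w(h) = -6 - 6*h (w(h) = (h + 1)*(-7 + 1) = (1 + h)*(-6) = -6 - 6*h)
H(r, g) = 8 + g - 5*r (H(r, g) = g + (8 - 1*5*r) = g + (8 - 5*r) = 8 + g - 5*r)
1/(H(N, w(4)) + 33012) - 1*(-45665) = 1/((8 + (-6 - 6*4) - 5*70) + 33012) - 1*(-45665) = 1/((8 + (-6 - 24) - 350) + 33012) + 45665 = 1/((8 - 30 - 350) + 33012) + 45665 = 1/(-372 + 33012) + 45665 = 1/32640 + 45665 = 1490505601/32640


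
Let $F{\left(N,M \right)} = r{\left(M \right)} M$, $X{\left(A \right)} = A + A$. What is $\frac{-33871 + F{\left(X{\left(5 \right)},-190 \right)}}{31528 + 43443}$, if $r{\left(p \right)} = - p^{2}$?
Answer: $\frac{6825129}{74971} \approx 91.037$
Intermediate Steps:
$X{\left(A \right)} = 2 A$
$F{\left(N,M \right)} = - M^{3}$ ($F{\left(N,M \right)} = - M^{2} M = - M^{3}$)
$\frac{-33871 + F{\left(X{\left(5 \right)},-190 \right)}}{31528 + 43443} = \frac{-33871 - \left(-190\right)^{3}}{31528 + 43443} = \frac{-33871 - -6859000}{74971} = \left(-33871 + 6859000\right) \frac{1}{74971} = 6825129 \cdot \frac{1}{74971} = \frac{6825129}{74971}$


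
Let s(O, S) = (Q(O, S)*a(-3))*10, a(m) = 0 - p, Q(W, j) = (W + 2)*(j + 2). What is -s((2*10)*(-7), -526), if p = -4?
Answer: -2892480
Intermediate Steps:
Q(W, j) = (2 + W)*(2 + j)
a(m) = 4 (a(m) = 0 - 1*(-4) = 0 + 4 = 4)
s(O, S) = 160 + 80*O + 80*S + 40*O*S (s(O, S) = ((4 + 2*O + 2*S + O*S)*4)*10 = (16 + 8*O + 8*S + 4*O*S)*10 = 160 + 80*O + 80*S + 40*O*S)
-s((2*10)*(-7), -526) = -(160 + 80*((2*10)*(-7)) + 80*(-526) + 40*((2*10)*(-7))*(-526)) = -(160 + 80*(20*(-7)) - 42080 + 40*(20*(-7))*(-526)) = -(160 + 80*(-140) - 42080 + 40*(-140)*(-526)) = -(160 - 11200 - 42080 + 2945600) = -1*2892480 = -2892480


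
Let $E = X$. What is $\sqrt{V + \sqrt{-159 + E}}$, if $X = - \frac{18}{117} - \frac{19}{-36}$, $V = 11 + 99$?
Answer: $\frac{\sqrt{669240 + 78 i \sqrt{965081}}}{78} \approx 10.505 + 0.59945 i$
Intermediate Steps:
$V = 110$
$X = \frac{175}{468}$ ($X = \left(-18\right) \frac{1}{117} - - \frac{19}{36} = - \frac{2}{13} + \frac{19}{36} = \frac{175}{468} \approx 0.37393$)
$E = \frac{175}{468} \approx 0.37393$
$\sqrt{V + \sqrt{-159 + E}} = \sqrt{110 + \sqrt{-159 + \frac{175}{468}}} = \sqrt{110 + \sqrt{- \frac{74237}{468}}} = \sqrt{110 + \frac{i \sqrt{965081}}{78}}$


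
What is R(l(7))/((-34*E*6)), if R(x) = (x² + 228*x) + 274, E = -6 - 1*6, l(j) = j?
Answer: 1919/2448 ≈ 0.78391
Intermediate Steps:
E = -12 (E = -6 - 6 = -12)
R(x) = 274 + x² + 228*x
R(l(7))/((-34*E*6)) = (274 + 7² + 228*7)/((-34*(-12)*6)) = (274 + 49 + 1596)/((408*6)) = 1919/2448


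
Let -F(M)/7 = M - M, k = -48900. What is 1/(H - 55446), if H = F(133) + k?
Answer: -1/104346 ≈ -9.5835e-6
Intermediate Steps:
F(M) = 0 (F(M) = -7*(M - M) = -7*0 = 0)
H = -48900 (H = 0 - 48900 = -48900)
1/(H - 55446) = 1/(-48900 - 55446) = 1/(-104346) = -1/104346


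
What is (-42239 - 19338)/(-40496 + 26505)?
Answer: 61577/13991 ≈ 4.4012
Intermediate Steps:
(-42239 - 19338)/(-40496 + 26505) = -61577/(-13991) = -61577*(-1/13991) = 61577/13991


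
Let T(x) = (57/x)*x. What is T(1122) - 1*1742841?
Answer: -1742784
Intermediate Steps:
T(x) = 57
T(1122) - 1*1742841 = 57 - 1*1742841 = 57 - 1742841 = -1742784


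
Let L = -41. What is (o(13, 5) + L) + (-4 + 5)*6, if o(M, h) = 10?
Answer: -25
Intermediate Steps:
(o(13, 5) + L) + (-4 + 5)*6 = (10 - 41) + (-4 + 5)*6 = -31 + 1*6 = -31 + 6 = -25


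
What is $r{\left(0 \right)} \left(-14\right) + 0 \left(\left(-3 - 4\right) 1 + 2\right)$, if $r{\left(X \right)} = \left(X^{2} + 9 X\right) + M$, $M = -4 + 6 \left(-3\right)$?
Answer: $308$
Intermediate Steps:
$M = -22$ ($M = -4 - 18 = -22$)
$r{\left(X \right)} = -22 + X^{2} + 9 X$ ($r{\left(X \right)} = \left(X^{2} + 9 X\right) - 22 = -22 + X^{2} + 9 X$)
$r{\left(0 \right)} \left(-14\right) + 0 \left(\left(-3 - 4\right) 1 + 2\right) = \left(-22 + 0^{2} + 9 \cdot 0\right) \left(-14\right) + 0 \left(\left(-3 - 4\right) 1 + 2\right) = \left(-22 + 0 + 0\right) \left(-14\right) + 0 \left(\left(-7\right) 1 + 2\right) = \left(-22\right) \left(-14\right) + 0 \left(-7 + 2\right) = 308 + 0 \left(-5\right) = 308 + 0 = 308$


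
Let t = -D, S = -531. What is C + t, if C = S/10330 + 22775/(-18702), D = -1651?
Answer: 79678558537/48297915 ≈ 1649.7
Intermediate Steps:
t = 1651 (t = -1*(-1651) = 1651)
C = -61299128/48297915 (C = -531/10330 + 22775/(-18702) = -531*1/10330 + 22775*(-1/18702) = -531/10330 - 22775/18702 = -61299128/48297915 ≈ -1.2692)
C + t = -61299128/48297915 + 1651 = 79678558537/48297915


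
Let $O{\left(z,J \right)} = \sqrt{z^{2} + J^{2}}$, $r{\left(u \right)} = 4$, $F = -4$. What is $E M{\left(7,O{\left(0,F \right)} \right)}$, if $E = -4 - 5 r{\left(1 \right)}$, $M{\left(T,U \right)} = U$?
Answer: $-96$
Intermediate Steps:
$O{\left(z,J \right)} = \sqrt{J^{2} + z^{2}}$
$E = -24$ ($E = -4 - 20 = -24$)
$E M{\left(7,O{\left(0,F \right)} \right)} = - 24 \sqrt{\left(-4\right)^{2} + 0^{2}} = - 24 \sqrt{16 + 0} = - 24 \sqrt{16} = \left(-24\right) 4 = -96$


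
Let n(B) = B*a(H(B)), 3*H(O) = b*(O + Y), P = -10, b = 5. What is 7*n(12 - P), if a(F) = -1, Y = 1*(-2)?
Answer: -154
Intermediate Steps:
Y = -2
H(O) = -10/3 + 5*O/3 (H(O) = (5*(O - 2))/3 = (5*(-2 + O))/3 = (-10 + 5*O)/3 = -10/3 + 5*O/3)
n(B) = -B (n(B) = B*(-1) = -B)
7*n(12 - P) = 7*(-(12 - 1*(-10))) = 7*(-(12 + 10)) = 7*(-1*22) = 7*(-22) = -154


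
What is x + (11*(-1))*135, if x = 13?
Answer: -1472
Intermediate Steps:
x + (11*(-1))*135 = 13 + (11*(-1))*135 = 13 - 11*135 = 13 - 1485 = -1472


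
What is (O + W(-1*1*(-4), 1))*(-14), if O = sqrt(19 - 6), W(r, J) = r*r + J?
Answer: -238 - 14*sqrt(13) ≈ -288.48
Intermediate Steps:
W(r, J) = J + r**2 (W(r, J) = r**2 + J = J + r**2)
O = sqrt(13) ≈ 3.6056
(O + W(-1*1*(-4), 1))*(-14) = (sqrt(13) + (1 + (-1*1*(-4))**2))*(-14) = (sqrt(13) + (1 + (-1*(-4))**2))*(-14) = (sqrt(13) + (1 + 4**2))*(-14) = (sqrt(13) + (1 + 16))*(-14) = (sqrt(13) + 17)*(-14) = (17 + sqrt(13))*(-14) = -238 - 14*sqrt(13)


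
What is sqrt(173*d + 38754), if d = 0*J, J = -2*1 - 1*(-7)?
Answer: 3*sqrt(4306) ≈ 196.86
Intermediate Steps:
J = 5 (J = -2 + 7 = 5)
d = 0 (d = 0*5 = 0)
sqrt(173*d + 38754) = sqrt(173*0 + 38754) = sqrt(0 + 38754) = sqrt(38754) = 3*sqrt(4306)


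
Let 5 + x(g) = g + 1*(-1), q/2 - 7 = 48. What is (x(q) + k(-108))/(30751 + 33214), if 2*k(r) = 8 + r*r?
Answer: 108/1163 ≈ 0.092863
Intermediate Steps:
q = 110 (q = 14 + 2*48 = 14 + 96 = 110)
x(g) = -6 + g (x(g) = -5 + (g + 1*(-1)) = -5 + (g - 1) = -5 + (-1 + g) = -6 + g)
k(r) = 4 + r²/2 (k(r) = (8 + r*r)/2 = (8 + r²)/2 = 4 + r²/2)
(x(q) + k(-108))/(30751 + 33214) = ((-6 + 110) + (4 + (½)*(-108)²))/(30751 + 33214) = (104 + (4 + (½)*11664))/63965 = (104 + (4 + 5832))*(1/63965) = (104 + 5836)*(1/63965) = 5940*(1/63965) = 108/1163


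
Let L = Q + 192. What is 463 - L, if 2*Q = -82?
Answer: 312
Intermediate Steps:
Q = -41 (Q = (1/2)*(-82) = -41)
L = 151 (L = -41 + 192 = 151)
463 - L = 463 - 1*151 = 463 - 151 = 312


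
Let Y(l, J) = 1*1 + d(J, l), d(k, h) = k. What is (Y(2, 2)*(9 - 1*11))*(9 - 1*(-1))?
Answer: -60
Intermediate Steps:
Y(l, J) = 1 + J (Y(l, J) = 1*1 + J = 1 + J)
(Y(2, 2)*(9 - 1*11))*(9 - 1*(-1)) = ((1 + 2)*(9 - 1*11))*(9 - 1*(-1)) = (3*(9 - 11))*(9 + 1) = (3*(-2))*10 = -6*10 = -60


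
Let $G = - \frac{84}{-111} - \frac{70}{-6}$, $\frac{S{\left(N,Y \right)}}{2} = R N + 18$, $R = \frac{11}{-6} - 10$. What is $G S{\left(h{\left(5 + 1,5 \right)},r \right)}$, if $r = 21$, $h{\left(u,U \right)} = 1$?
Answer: $\frac{1379}{9} \approx 153.22$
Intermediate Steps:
$R = - \frac{71}{6}$ ($R = 11 \left(- \frac{1}{6}\right) - 10 = - \frac{11}{6} - 10 = - \frac{71}{6} \approx -11.833$)
$S{\left(N,Y \right)} = 36 - \frac{71 N}{3}$ ($S{\left(N,Y \right)} = 2 \left(- \frac{71 N}{6} + 18\right) = 2 \left(18 - \frac{71 N}{6}\right) = 36 - \frac{71 N}{3}$)
$G = \frac{1379}{111}$ ($G = \left(-84\right) \left(- \frac{1}{111}\right) - - \frac{35}{3} = \frac{28}{37} + \frac{35}{3} = \frac{1379}{111} \approx 12.423$)
$G S{\left(h{\left(5 + 1,5 \right)},r \right)} = \frac{1379 \left(36 - \frac{71}{3}\right)}{111} = \frac{1379}{111} \cdot \frac{37}{3} = \frac{1379}{9}$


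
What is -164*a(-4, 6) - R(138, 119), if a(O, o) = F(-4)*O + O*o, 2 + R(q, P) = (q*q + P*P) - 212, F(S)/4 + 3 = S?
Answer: -47423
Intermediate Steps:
F(S) = -12 + 4*S
R(q, P) = -214 + P**2 + q**2 (R(q, P) = -2 + ((q*q + P*P) - 212) = -2 + ((q**2 + P**2) - 212) = -2 + ((P**2 + q**2) - 212) = -2 + (-212 + P**2 + q**2) = -214 + P**2 + q**2)
a(O, o) = -28*O + O*o (a(O, o) = (-12 + 4*(-4))*O + O*o = (-12 - 16)*O + O*o = -28*O + O*o)
-164*a(-4, 6) - R(138, 119) = -(-656)*(-28 + 6) - (-214 + 119**2 + 138**2) = -(-656)*(-22) - (-214 + 14161 + 19044) = -164*88 - 1*32991 = -14432 - 32991 = -47423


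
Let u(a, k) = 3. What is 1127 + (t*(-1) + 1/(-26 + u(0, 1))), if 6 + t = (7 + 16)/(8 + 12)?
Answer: 520631/460 ≈ 1131.8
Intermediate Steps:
t = -97/20 (t = -6 + (7 + 16)/(8 + 12) = -6 + 23/20 = -97/20 ≈ -4.8500)
1127 + (t*(-1) + 1/(-26 + u(0, 1))) = 1127 + (-97/20*(-1) + 1/(-26 + 3)) = 1127 + (97/20 + 1/(-23)) = 1127 + (97/20 - 1/23) = 1127 + 2211/460 = 520631/460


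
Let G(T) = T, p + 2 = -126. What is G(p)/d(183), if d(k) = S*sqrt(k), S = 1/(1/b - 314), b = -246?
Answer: 4943680*sqrt(183)/22509 ≈ 2971.1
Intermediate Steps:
p = -128 (p = -2 - 126 = -128)
S = -246/77245 (S = 1/(1/(-246) - 314) = 1/(-1/246 - 314) = 1/(-77245/246) = -246/77245 ≈ -0.0031847)
d(k) = -246*sqrt(k)/77245
G(p)/d(183) = -128*(-77245*sqrt(183)/45018) = -(-4943680)*sqrt(183)/22509 = 4943680*sqrt(183)/22509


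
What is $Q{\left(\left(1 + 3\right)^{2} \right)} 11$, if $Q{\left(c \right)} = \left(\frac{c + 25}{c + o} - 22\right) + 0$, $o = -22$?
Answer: $- \frac{1903}{6} \approx -317.17$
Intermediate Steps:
$Q{\left(c \right)} = -22 + \frac{25 + c}{-22 + c}$ ($Q{\left(c \right)} = \left(\frac{c + 25}{c - 22} - 22\right) + 0 = \left(\frac{25 + c}{-22 + c} - 22\right) + 0 = \left(-22 + \frac{25 + c}{-22 + c}\right) + 0 = -22 + \frac{25 + c}{-22 + c}$)
$Q{\left(\left(1 + 3\right)^{2} \right)} 11 = \frac{509 - 21 \left(1 + 3\right)^{2}}{-22 + \left(1 + 3\right)^{2}} \cdot 11 = \frac{509 - 21 \cdot 4^{2}}{-22 + 4^{2}} \cdot 11 = \frac{509 - 336}{-22 + 16} \cdot 11 = \frac{509 - 336}{-6} \cdot 11 = \left(- \frac{1}{6}\right) 173 \cdot 11 = \left(- \frac{173}{6}\right) 11 = - \frac{1903}{6}$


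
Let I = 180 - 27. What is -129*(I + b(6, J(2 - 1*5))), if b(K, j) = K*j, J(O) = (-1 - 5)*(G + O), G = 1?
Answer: -29025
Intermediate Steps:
I = 153
J(O) = -6 - 6*O (J(O) = (-1 - 5)*(1 + O) = -6*(1 + O) = -6 - 6*O)
-129*(I + b(6, J(2 - 1*5))) = -129*(153 + 6*(-6 - 6*(2 - 1*5))) = -129*(153 + 6*(-6 - 6*(2 - 5))) = -129*(153 + 6*(-6 - 6*(-3))) = -129*(153 + 6*(-6 + 18)) = -129*(153 + 6*12) = -129*(153 + 72) = -129*225 = -29025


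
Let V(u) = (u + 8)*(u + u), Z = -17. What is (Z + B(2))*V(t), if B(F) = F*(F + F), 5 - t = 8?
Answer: 270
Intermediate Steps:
t = -3 (t = 5 - 1*8 = 5 - 8 = -3)
B(F) = 2*F² (B(F) = F*(2*F) = 2*F²)
V(u) = 2*u*(8 + u) (V(u) = (8 + u)*(2*u) = 2*u*(8 + u))
(Z + B(2))*V(t) = (-17 + 2*2²)*(2*(-3)*(8 - 3)) = (-17 + 2*4)*(2*(-3)*5) = (-17 + 8)*(-30) = -9*(-30) = 270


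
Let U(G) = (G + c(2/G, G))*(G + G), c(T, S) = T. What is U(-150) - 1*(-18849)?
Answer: 63853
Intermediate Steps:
U(G) = 2*G*(G + 2/G) (U(G) = (G + 2/G)*(G + G) = (G + 2/G)*(2*G) = 2*G*(G + 2/G))
U(-150) - 1*(-18849) = (4 + 2*(-150)²) - 1*(-18849) = (4 + 2*22500) + 18849 = (4 + 45000) + 18849 = 45004 + 18849 = 63853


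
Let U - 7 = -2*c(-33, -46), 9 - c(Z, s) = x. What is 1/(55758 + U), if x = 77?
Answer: 1/55901 ≈ 1.7889e-5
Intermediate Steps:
c(Z, s) = -68 (c(Z, s) = 9 - 1*77 = 9 - 77 = -68)
U = 143 (U = 7 - 2*(-68) = 7 + 136 = 143)
1/(55758 + U) = 1/(55758 + 143) = 1/55901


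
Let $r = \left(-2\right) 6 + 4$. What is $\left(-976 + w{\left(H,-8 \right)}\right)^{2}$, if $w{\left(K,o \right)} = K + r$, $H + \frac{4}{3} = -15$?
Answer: $\frac{9006001}{9} \approx 1.0007 \cdot 10^{6}$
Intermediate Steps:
$H = - \frac{49}{3}$ ($H = - \frac{4}{3} - 15 = - \frac{49}{3} \approx -16.333$)
$r = -8$ ($r = -12 + 4 = -8$)
$w{\left(K,o \right)} = -8 + K$ ($w{\left(K,o \right)} = K - 8 = -8 + K$)
$\left(-976 + w{\left(H,-8 \right)}\right)^{2} = \left(-976 - \frac{73}{3}\right)^{2} = \left(- \frac{3001}{3}\right)^{2} = \frac{9006001}{9}$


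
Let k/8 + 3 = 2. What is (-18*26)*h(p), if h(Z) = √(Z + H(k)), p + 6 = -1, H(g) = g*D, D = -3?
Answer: -468*√17 ≈ -1929.6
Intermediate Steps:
k = -8 (k = -24 + 8*2 = -24 + 16 = -8)
H(g) = -3*g (H(g) = g*(-3) = -3*g)
p = -7 (p = -6 - 1 = -7)
h(Z) = √(24 + Z) (h(Z) = √(Z - 3*(-8)) = √(Z + 24) = √(24 + Z))
(-18*26)*h(p) = (-18*26)*√(24 - 7) = -468*√17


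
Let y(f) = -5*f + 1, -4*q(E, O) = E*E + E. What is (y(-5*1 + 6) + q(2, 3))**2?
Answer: 121/4 ≈ 30.250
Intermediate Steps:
q(E, O) = -E/4 - E**2/4 (q(E, O) = -(E*E + E)/4 = -(E**2 + E)/4 = -(E + E**2)/4 = -E/4 - E**2/4)
y(f) = 1 - 5*f
(y(-5*1 + 6) + q(2, 3))**2 = ((1 - 5*(-5*1 + 6)) - 1/4*2*(1 + 2))**2 = ((1 - 5*(-5 + 6)) - 1/4*2*3)**2 = ((1 - 5*1) - 3/2)**2 = ((1 - 5) - 3/2)**2 = (-4 - 3/2)**2 = (-11/2)**2 = 121/4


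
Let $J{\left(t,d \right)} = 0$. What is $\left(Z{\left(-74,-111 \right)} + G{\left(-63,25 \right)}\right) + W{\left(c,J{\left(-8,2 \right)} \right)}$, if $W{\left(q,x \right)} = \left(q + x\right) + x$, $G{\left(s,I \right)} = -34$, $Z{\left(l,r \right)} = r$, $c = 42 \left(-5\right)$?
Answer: $-355$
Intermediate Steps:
$c = -210$
$W{\left(q,x \right)} = q + 2 x$
$\left(Z{\left(-74,-111 \right)} + G{\left(-63,25 \right)}\right) + W{\left(c,J{\left(-8,2 \right)} \right)} = \left(-111 - 34\right) + \left(-210 + 2 \cdot 0\right) = -145 + \left(-210 + 0\right) = -145 - 210 = -355$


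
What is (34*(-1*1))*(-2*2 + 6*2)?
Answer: -272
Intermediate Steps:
(34*(-1*1))*(-2*2 + 6*2) = (34*(-1))*(-4 + 12) = -34*8 = -272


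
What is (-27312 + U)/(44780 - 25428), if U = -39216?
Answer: -8316/2419 ≈ -3.4378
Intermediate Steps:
(-27312 + U)/(44780 - 25428) = (-27312 - 39216)/(44780 - 25428) = -66528/19352 = -66528*1/19352 = -8316/2419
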